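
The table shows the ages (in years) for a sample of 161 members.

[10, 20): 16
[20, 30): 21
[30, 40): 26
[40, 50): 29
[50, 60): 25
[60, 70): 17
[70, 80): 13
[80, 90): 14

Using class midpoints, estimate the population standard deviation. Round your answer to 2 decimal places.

Midpoints: 15, 25, 35, 45, 55, 65, 75, 85
n = 161, Σfm = 7625, mean = 47.3602
Σfm² = 429025
Σf(m − x̄)² = Σfm² − (Σfm)²/n = 429025 − 7625²/161 = 67903.1056
Population variance = 67903.1056 / 161 = 421.7584
Standard deviation = √421.7584 = 20.5368

20.54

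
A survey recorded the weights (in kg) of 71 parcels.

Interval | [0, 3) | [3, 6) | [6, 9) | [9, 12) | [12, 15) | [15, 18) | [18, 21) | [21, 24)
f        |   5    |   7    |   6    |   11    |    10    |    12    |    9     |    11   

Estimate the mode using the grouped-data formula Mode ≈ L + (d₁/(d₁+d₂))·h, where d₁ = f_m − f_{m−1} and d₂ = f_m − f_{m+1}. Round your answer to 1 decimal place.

16.2

Modal class: [15, 18) (highest frequency 12).
d₁ = 12 − 10 = 2, d₂ = 12 − 9 = 3
Mode ≈ 15 + (2/(2+3)) × 3 = 15 + 1.2000 = 16.2000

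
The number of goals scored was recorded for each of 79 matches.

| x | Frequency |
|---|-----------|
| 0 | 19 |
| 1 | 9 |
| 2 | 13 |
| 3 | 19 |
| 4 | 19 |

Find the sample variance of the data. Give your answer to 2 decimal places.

Values: 0, 1, 2, 3, 4
n = 79, Σfx = 168, mean = 2.1266
Σfx² = 536
Σf(x − x̄)² = Σfx² − (Σfx)²/n = 536 − 168²/79 = 178.7342
Sample variance = 178.7342 / 78 = 2.2915

2.29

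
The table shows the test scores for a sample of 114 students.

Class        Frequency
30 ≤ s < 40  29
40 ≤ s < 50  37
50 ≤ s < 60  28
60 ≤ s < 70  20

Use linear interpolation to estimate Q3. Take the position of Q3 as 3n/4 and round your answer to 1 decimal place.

57.0

Cumulative frequencies: 29, 66, 94, 114
n = 114; position = 3n/4 = 85.5.
This falls in the class 50 ≤ s < 60: L = 50, F = 66, f = 28, h = 10.
Upper quartile ≈ 50 + ((85.5 − 66) / 28) × 10 = 56.9643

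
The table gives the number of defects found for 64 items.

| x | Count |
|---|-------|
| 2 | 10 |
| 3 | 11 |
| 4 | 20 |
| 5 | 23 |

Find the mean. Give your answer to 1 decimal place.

Values: 2, 3, 4, 5
Σfx = 10×2 + 11×3 + 20×4 + 23×5 = 248
n = Σf = 64
Mean = 248 / 64 = 3.8750

3.9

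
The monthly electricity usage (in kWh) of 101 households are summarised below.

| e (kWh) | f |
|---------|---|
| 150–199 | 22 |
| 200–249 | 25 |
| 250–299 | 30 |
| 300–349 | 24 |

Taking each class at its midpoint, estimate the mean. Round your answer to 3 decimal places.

252.223

Midpoints: 174.5, 224.5, 274.5, 324.5
Σfm = 22×174.5 + 25×224.5 + 30×274.5 + 24×324.5 = 25474.5
n = Σf = 101
Mean = 25474.5 / 101 = 252.2228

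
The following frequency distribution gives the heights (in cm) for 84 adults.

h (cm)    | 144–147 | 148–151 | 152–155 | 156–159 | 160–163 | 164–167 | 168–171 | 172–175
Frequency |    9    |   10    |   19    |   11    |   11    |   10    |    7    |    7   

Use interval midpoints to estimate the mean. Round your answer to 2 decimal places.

Midpoints: 145.5, 149.5, 153.5, 157.5, 161.5, 165.5, 169.5, 173.5
Σfm = 9×145.5 + 10×149.5 + 19×153.5 + 11×157.5 + 11×161.5 + 10×165.5 + 7×169.5 + 7×173.5 = 13286
n = Σf = 84
Mean = 13286 / 84 = 158.1667

158.17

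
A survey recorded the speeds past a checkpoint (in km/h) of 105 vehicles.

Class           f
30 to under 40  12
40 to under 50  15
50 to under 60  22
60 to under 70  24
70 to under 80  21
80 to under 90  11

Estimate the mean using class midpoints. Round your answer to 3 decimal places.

60.714

Midpoints: 35, 45, 55, 65, 75, 85
Σfm = 12×35 + 15×45 + 22×55 + 24×65 + 21×75 + 11×85 = 6375
n = Σf = 105
Mean = 6375 / 105 = 60.7143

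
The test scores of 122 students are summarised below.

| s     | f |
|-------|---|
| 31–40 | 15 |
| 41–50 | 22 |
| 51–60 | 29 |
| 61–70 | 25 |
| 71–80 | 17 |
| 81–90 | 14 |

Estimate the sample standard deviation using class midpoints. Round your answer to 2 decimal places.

15.25

Midpoints: 35.5, 45.5, 55.5, 65.5, 75.5, 85.5
n = 122, Σfm = 7261, mean = 59.5164
Σfm² = 460280.5
Σf(m − x̄)² = Σfm² − (Σfm)²/n = 460280.5 − 7261²/122 = 28131.9672
Sample variance = 28131.9672 / 121 = 232.4956
Standard deviation = √232.4956 = 15.2478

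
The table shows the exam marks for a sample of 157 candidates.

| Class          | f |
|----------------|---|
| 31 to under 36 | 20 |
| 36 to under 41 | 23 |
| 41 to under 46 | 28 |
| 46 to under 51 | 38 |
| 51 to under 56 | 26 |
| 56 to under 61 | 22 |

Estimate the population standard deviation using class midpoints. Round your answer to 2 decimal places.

7.86

Midpoints: 33.5, 38.5, 43.5, 48.5, 53.5, 58.5
n = 157, Σfm = 7294.5, mean = 46.4618
Σfm² = 348613.25
Σf(m − x̄)² = Σfm² − (Σfm)²/n = 348613.25 − 7294.5²/157 = 9697.7707
Population variance = 9697.7707 / 157 = 61.7692
Standard deviation = √61.7692 = 7.8593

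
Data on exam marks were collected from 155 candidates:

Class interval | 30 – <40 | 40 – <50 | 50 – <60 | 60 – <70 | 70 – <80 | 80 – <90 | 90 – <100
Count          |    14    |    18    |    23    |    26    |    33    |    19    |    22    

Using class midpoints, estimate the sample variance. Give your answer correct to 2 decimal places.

337.43

Midpoints: 35, 45, 55, 65, 75, 85, 95
n = 155, Σfm = 10435, mean = 67.3226
Σfm² = 754475
Σf(m − x̄)² = Σfm² − (Σfm)²/n = 754475 − 10435²/155 = 51963.8710
Sample variance = 51963.8710 / 154 = 337.4277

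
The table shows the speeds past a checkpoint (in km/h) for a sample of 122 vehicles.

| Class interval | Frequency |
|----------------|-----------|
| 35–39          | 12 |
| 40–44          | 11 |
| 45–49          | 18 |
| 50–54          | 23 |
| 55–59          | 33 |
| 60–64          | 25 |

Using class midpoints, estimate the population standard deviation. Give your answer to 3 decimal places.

Midpoints: 37, 42, 47, 52, 57, 62
n = 122, Σfm = 6379, mean = 52.2869
Σfm² = 341103
Σf(m − x̄)² = Σfm² − (Σfm)²/n = 341103 − 6379²/122 = 7564.9590
Population variance = 7564.9590 / 122 = 62.0079
Standard deviation = √62.0079 = 7.8745

7.875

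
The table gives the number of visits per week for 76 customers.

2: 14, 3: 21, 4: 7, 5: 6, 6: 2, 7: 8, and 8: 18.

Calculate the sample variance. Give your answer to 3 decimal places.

Values: 2, 3, 4, 5, 6, 7, 8
n = 76, Σfx = 361, mean = 4.7500
Σfx² = 2123
Σf(x − x̄)² = Σfx² − (Σfx)²/n = 2123 − 361²/76 = 408.2500
Sample variance = 408.2500 / 75 = 5.4433

5.443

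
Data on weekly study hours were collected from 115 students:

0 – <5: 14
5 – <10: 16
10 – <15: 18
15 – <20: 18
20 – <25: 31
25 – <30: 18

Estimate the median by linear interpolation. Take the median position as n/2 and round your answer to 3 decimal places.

17.639

Cumulative frequencies: 14, 30, 48, 66, 97, 115
n = 115; position = n/2 = 57.5.
This falls in the class 15 – <20: L = 15, F = 48, f = 18, h = 5.
Median ≈ 15 + ((57.5 − 48) / 18) × 5 = 17.6389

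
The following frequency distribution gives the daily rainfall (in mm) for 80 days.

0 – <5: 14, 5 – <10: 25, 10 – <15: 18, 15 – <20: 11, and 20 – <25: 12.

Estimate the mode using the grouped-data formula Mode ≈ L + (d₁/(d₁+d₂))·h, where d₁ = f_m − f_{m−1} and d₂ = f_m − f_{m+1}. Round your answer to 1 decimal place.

8.1

Modal class: 5 – <10 (highest frequency 25).
d₁ = 25 − 14 = 11, d₂ = 25 − 18 = 7
Mode ≈ 5 + (11/(11+7)) × 5 = 5 + 3.0556 = 8.0556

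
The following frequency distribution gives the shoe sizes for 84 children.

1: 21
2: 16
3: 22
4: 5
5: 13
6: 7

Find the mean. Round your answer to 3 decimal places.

Values: 1, 2, 3, 4, 5, 6
Σfx = 21×1 + 16×2 + 22×3 + 5×4 + 13×5 + 7×6 = 246
n = Σf = 84
Mean = 246 / 84 = 2.9286

2.929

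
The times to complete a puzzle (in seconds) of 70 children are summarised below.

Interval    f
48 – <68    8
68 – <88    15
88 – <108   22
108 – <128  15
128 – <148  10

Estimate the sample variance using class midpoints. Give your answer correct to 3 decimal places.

Midpoints: 58, 78, 98, 118, 138
n = 70, Σfm = 6940, mean = 99.1429
Σfm² = 728760
Σf(m − x̄)² = Σfm² − (Σfm)²/n = 728760 − 6940²/70 = 40708.5714
Sample variance = 40708.5714 / 69 = 589.9793

589.979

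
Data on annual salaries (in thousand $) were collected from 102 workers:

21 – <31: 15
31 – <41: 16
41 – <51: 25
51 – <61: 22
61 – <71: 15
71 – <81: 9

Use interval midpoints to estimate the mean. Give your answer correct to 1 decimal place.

Midpoints: 26, 36, 46, 56, 66, 76
Σfm = 15×26 + 16×36 + 25×46 + 22×56 + 15×66 + 9×76 = 5022
n = Σf = 102
Mean = 5022 / 102 = 49.2353

49.2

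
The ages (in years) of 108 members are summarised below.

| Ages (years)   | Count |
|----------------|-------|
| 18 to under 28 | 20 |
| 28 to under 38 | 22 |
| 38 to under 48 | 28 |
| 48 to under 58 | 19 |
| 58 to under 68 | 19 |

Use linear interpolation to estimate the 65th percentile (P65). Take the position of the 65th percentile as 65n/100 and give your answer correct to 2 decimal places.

48.11

Cumulative frequencies: 20, 42, 70, 89, 108
n = 108; position = 65n/100 = 70.2.
This falls in the class 48 to under 58: L = 48, F = 70, f = 19, h = 10.
65th percentile ≈ 48 + ((70.2 − 70) / 19) × 10 = 48.1053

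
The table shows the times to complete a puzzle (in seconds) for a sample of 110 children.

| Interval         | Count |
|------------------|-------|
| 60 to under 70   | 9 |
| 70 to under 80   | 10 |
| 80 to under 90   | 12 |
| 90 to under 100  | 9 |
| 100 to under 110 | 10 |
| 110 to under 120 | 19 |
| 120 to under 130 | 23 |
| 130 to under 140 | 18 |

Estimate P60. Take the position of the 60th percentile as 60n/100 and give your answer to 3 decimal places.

118.421

Cumulative frequencies: 9, 19, 31, 40, 50, 69, 92, 110
n = 110; position = 60n/100 = 66.
This falls in the class 110 to under 120: L = 110, F = 50, f = 19, h = 10.
60th percentile ≈ 110 + ((66 − 50) / 19) × 10 = 118.4211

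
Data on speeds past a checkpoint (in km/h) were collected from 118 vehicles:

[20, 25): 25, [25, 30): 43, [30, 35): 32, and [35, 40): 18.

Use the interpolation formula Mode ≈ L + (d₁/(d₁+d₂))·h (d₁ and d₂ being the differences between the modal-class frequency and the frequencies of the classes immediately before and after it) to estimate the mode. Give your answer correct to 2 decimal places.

Modal class: [25, 30) (highest frequency 43).
d₁ = 43 − 25 = 18, d₂ = 43 − 32 = 11
Mode ≈ 25 + (18/(18+11)) × 5 = 25 + 3.1034 = 28.1034

28.10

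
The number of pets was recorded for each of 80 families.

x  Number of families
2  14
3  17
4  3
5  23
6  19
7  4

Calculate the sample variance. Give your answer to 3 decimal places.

2.509

Values: 2, 3, 4, 5, 6, 7
n = 80, Σfx = 348, mean = 4.3500
Σfx² = 1712
Σf(x − x̄)² = Σfx² − (Σfx)²/n = 1712 − 348²/80 = 198.2000
Sample variance = 198.2000 / 79 = 2.5089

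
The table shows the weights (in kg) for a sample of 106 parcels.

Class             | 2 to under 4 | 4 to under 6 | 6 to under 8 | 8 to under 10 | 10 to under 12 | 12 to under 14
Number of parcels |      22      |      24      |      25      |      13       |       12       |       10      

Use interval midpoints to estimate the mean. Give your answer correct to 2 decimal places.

Midpoints: 3, 5, 7, 9, 11, 13
Σfm = 22×3 + 24×5 + 25×7 + 13×9 + 12×11 + 10×13 = 740
n = Σf = 106
Mean = 740 / 106 = 6.9811

6.98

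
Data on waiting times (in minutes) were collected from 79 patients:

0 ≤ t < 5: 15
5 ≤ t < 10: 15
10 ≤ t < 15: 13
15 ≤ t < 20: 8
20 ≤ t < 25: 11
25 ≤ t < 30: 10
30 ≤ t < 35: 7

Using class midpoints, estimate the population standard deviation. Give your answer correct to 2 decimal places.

Midpoints: 2.5, 7.5, 12.5, 17.5, 22.5, 27.5, 32.5
n = 79, Σfm = 1202.5, mean = 15.2215
Σfm² = 25943.75
Σf(m − x̄)² = Σfm² − (Σfm)²/n = 25943.75 − 1202.5²/79 = 7639.8734
Population variance = 7639.8734 / 79 = 96.7073
Standard deviation = √96.7073 = 9.8340

9.83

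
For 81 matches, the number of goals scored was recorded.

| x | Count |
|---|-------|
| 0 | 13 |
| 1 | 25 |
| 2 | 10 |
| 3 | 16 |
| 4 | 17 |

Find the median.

Cumulative frequencies: 13, 38, 48, 64, 81
n = 81, so the median is the value in position (n+1)/2 = 41.
Position 41 falls at value 2.

2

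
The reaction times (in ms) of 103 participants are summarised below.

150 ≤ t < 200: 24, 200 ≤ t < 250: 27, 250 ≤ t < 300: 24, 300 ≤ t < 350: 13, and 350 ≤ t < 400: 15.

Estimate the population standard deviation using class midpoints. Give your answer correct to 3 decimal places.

67.201

Midpoints: 175, 225, 275, 325, 375
n = 103, Σfm = 26725, mean = 259.4660
Σfm² = 7399375
Σf(m − x̄)² = Σfm² − (Σfm)²/n = 7399375 − 26725²/103 = 465145.6311
Population variance = 465145.6311 / 103 = 4515.9770
Standard deviation = √4515.9770 = 67.2010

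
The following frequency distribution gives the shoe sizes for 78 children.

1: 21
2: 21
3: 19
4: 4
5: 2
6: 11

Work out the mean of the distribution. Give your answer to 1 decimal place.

2.7

Values: 1, 2, 3, 4, 5, 6
Σfx = 21×1 + 21×2 + 19×3 + 4×4 + 2×5 + 11×6 = 212
n = Σf = 78
Mean = 212 / 78 = 2.7179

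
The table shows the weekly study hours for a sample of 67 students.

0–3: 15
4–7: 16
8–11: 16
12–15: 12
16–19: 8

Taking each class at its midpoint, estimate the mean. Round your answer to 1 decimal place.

Midpoints: 1.5, 5.5, 9.5, 13.5, 17.5
Σfm = 15×1.5 + 16×5.5 + 16×9.5 + 12×13.5 + 8×17.5 = 564.5
n = Σf = 67
Mean = 564.5 / 67 = 8.4254

8.4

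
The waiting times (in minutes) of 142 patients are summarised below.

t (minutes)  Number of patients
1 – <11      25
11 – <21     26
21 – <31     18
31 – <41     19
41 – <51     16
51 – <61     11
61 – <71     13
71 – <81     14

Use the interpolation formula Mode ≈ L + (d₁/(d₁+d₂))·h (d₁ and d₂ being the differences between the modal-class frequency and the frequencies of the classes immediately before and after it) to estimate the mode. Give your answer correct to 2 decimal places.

12.11

Modal class: 11 – <21 (highest frequency 26).
d₁ = 26 − 25 = 1, d₂ = 26 − 18 = 8
Mode ≈ 11 + (1/(1+8)) × 10 = 11 + 1.1111 = 12.1111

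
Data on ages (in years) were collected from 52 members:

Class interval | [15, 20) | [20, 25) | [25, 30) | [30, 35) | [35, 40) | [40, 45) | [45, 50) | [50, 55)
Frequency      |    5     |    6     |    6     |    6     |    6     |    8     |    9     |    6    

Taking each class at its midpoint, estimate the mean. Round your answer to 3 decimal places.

Midpoints: 17.5, 22.5, 27.5, 32.5, 37.5, 42.5, 47.5, 52.5
Σfm = 5×17.5 + 6×22.5 + 6×27.5 + 6×32.5 + 6×37.5 + 8×42.5 + 9×47.5 + 6×52.5 = 1890
n = Σf = 52
Mean = 1890 / 52 = 36.3462

36.346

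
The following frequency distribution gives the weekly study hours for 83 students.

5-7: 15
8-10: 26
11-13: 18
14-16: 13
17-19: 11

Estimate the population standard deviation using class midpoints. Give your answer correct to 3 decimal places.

Midpoints: 6, 9, 12, 15, 18
n = 83, Σfm = 933, mean = 11.2410
Σfm² = 11727
Σf(m − x̄)² = Σfm² − (Σfm)²/n = 11727 − 933²/83 = 1239.1807
Population variance = 1239.1807 / 83 = 14.9299
Standard deviation = √14.9299 = 3.8639

3.864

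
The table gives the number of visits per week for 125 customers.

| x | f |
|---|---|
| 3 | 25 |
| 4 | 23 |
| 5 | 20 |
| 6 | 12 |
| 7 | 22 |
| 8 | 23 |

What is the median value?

Cumulative frequencies: 25, 48, 68, 80, 102, 125
n = 125, so the median is the value in position (n+1)/2 = 63.
Position 63 falls at value 5.

5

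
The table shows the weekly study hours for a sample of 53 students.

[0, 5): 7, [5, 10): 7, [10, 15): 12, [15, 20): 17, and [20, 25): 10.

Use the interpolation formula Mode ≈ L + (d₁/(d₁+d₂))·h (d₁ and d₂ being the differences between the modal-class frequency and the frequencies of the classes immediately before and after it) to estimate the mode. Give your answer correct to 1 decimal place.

17.1

Modal class: [15, 20) (highest frequency 17).
d₁ = 17 − 12 = 5, d₂ = 17 − 10 = 7
Mode ≈ 15 + (5/(5+7)) × 5 = 15 + 2.0833 = 17.0833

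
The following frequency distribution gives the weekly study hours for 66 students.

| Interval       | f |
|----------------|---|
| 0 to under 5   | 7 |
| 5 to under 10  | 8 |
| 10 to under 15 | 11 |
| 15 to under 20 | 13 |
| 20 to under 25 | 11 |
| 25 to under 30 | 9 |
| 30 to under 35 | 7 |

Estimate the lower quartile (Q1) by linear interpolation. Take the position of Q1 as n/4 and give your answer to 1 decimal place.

Cumulative frequencies: 7, 15, 26, 39, 50, 59, 66
n = 66; position = n/4 = 16.5.
This falls in the class 10 to under 15: L = 10, F = 15, f = 11, h = 5.
Lower quartile ≈ 10 + ((16.5 − 15) / 11) × 5 = 10.6818

10.7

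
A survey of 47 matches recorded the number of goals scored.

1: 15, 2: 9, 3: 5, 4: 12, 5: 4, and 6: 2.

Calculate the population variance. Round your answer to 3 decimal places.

2.370

Values: 1, 2, 3, 4, 5, 6
n = 47, Σfx = 128, mean = 2.7234
Σfx² = 460
Σf(x − x̄)² = Σfx² − (Σfx)²/n = 460 − 128²/47 = 111.4043
Population variance = 111.4043 / 47 = 2.3703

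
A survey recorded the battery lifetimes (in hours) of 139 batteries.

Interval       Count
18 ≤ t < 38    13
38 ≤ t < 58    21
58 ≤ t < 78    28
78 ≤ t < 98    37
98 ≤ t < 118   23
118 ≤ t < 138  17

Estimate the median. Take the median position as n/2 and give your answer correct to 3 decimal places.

Cumulative frequencies: 13, 34, 62, 99, 122, 139
n = 139; position = n/2 = 69.5.
This falls in the class 78 ≤ t < 98: L = 78, F = 62, f = 37, h = 20.
Median ≈ 78 + ((69.5 − 62) / 37) × 20 = 82.0541

82.054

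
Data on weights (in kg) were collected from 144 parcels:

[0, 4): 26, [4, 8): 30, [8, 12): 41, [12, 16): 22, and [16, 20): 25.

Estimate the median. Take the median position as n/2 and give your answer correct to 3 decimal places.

Cumulative frequencies: 26, 56, 97, 119, 144
n = 144; position = n/2 = 72.
This falls in the class [8, 12): L = 8, F = 56, f = 41, h = 4.
Median ≈ 8 + ((72 − 56) / 41) × 4 = 9.5610

9.561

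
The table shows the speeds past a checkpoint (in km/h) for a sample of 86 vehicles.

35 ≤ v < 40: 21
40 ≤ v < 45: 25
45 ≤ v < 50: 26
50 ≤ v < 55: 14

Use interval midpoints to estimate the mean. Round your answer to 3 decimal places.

Midpoints: 37.5, 42.5, 47.5, 52.5
Σfm = 21×37.5 + 25×42.5 + 26×47.5 + 14×52.5 = 3820
n = Σf = 86
Mean = 3820 / 86 = 44.4186

44.419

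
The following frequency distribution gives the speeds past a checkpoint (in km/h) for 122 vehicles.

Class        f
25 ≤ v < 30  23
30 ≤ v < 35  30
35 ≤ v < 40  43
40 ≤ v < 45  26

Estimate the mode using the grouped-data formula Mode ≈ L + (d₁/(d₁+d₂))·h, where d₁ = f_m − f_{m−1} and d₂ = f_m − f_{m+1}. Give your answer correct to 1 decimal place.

37.2

Modal class: 35 ≤ v < 40 (highest frequency 43).
d₁ = 43 − 30 = 13, d₂ = 43 − 26 = 17
Mode ≈ 35 + (13/(13+17)) × 5 = 35 + 2.1667 = 37.1667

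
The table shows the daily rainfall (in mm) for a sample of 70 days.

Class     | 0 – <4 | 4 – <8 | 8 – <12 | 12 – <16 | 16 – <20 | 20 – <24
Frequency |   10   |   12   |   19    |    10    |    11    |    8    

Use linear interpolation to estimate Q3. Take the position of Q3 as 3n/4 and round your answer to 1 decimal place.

Cumulative frequencies: 10, 22, 41, 51, 62, 70
n = 70; position = 3n/4 = 52.5.
This falls in the class 16 – <20: L = 16, F = 51, f = 11, h = 4.
Upper quartile ≈ 16 + ((52.5 − 51) / 11) × 4 = 16.5455

16.5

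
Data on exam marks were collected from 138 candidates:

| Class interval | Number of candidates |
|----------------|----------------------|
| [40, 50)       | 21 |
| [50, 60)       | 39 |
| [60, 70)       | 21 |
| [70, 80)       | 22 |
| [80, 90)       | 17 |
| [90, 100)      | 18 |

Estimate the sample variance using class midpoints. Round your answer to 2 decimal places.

269.27

Midpoints: 45, 55, 65, 75, 85, 95
n = 138, Σfm = 9260, mean = 67.1014
Σfm² = 658250
Σf(m − x̄)² = Σfm² − (Σfm)²/n = 658250 − 9260²/138 = 36890.5797
Sample variance = 36890.5797 / 137 = 269.2743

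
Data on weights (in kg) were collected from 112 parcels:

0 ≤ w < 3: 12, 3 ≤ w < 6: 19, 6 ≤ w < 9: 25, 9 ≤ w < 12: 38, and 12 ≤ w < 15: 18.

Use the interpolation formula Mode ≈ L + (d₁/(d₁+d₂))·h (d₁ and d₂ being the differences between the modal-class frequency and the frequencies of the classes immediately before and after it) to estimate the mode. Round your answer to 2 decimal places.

Modal class: 9 ≤ w < 12 (highest frequency 38).
d₁ = 38 − 25 = 13, d₂ = 38 − 18 = 20
Mode ≈ 9 + (13/(13+20)) × 3 = 9 + 1.1818 = 10.1818

10.18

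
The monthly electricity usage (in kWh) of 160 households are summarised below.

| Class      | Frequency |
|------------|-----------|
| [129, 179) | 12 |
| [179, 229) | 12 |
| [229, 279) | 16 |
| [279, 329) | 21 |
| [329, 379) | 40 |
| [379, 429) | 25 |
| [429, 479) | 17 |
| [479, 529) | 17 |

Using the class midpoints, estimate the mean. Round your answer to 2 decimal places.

Midpoints: 154, 204, 254, 304, 354, 404, 454, 504
Σfm = 12×154 + 12×204 + 16×254 + 21×304 + 40×354 + 25×404 + 17×454 + 17×504 = 55290
n = Σf = 160
Mean = 55290 / 160 = 345.5625

345.56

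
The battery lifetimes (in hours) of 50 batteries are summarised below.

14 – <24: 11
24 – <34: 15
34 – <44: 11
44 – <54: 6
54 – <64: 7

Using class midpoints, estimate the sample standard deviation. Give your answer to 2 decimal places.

Midpoints: 19, 29, 39, 49, 59
n = 50, Σfm = 1780, mean = 35.6000
Σfm² = 72090
Σf(m − x̄)² = Σfm² − (Σfm)²/n = 72090 − 1780²/50 = 8722.0000
Sample variance = 8722.0000 / 49 = 178.0000
Standard deviation = √178.0000 = 13.3417

13.34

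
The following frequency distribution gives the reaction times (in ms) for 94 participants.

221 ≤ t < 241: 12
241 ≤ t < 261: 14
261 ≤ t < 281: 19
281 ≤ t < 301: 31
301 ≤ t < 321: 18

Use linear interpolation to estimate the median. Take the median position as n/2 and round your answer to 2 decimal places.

Cumulative frequencies: 12, 26, 45, 76, 94
n = 94; position = n/2 = 47.
This falls in the class 281 ≤ t < 301: L = 281, F = 45, f = 31, h = 20.
Median ≈ 281 + ((47 − 45) / 31) × 20 = 282.2903

282.29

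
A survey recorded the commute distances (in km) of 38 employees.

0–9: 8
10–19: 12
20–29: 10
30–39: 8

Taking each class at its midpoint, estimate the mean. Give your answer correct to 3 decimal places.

19.237

Midpoints: 4.5, 14.5, 24.5, 34.5
Σfm = 8×4.5 + 12×14.5 + 10×24.5 + 8×34.5 = 731
n = Σf = 38
Mean = 731 / 38 = 19.2368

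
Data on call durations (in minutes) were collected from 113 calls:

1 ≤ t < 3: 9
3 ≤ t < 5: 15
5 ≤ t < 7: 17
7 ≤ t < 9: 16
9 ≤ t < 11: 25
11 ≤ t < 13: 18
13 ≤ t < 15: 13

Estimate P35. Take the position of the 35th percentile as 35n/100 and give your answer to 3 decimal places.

6.829

Cumulative frequencies: 9, 24, 41, 57, 82, 100, 113
n = 113; position = 35n/100 = 39.55.
This falls in the class 5 ≤ t < 7: L = 5, F = 24, f = 17, h = 2.
35th percentile ≈ 5 + ((39.55 − 24) / 17) × 2 = 6.8294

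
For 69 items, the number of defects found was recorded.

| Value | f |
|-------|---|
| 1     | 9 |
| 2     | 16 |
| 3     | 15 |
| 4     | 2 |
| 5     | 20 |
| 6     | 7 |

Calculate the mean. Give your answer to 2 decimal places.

Values: 1, 2, 3, 4, 5, 6
Σfx = 9×1 + 16×2 + 15×3 + 2×4 + 20×5 + 7×6 = 236
n = Σf = 69
Mean = 236 / 69 = 3.4203

3.42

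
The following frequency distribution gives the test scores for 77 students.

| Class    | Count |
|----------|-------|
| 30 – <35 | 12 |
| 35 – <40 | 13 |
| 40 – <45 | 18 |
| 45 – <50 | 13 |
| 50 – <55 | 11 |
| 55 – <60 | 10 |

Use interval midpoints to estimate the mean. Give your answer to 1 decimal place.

44.3

Midpoints: 32.5, 37.5, 42.5, 47.5, 52.5, 57.5
Σfm = 12×32.5 + 13×37.5 + 18×42.5 + 13×47.5 + 11×52.5 + 10×57.5 = 3412.5
n = Σf = 77
Mean = 3412.5 / 77 = 44.3182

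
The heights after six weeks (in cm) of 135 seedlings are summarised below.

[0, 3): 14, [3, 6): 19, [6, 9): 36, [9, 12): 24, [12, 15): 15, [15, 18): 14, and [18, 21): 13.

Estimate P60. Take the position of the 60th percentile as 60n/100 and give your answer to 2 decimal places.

10.50

Cumulative frequencies: 14, 33, 69, 93, 108, 122, 135
n = 135; position = 60n/100 = 81.
This falls in the class [9, 12): L = 9, F = 69, f = 24, h = 3.
60th percentile ≈ 9 + ((81 − 69) / 24) × 3 = 10.5000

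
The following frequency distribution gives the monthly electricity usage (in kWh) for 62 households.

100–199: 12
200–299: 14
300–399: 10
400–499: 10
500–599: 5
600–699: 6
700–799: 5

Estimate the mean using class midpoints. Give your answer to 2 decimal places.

Midpoints: 149.5, 249.5, 349.5, 449.5, 549.5, 649.5, 749.5
Σfm = 12×149.5 + 14×249.5 + 10×349.5 + 10×449.5 + 5×549.5 + 6×649.5 + 5×749.5 = 23669
n = Σf = 62
Mean = 23669 / 62 = 381.7581

381.76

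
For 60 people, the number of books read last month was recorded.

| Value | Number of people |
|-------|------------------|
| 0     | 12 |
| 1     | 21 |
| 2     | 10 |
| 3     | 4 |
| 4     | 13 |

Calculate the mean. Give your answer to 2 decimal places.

1.75

Values: 0, 1, 2, 3, 4
Σfx = 12×0 + 21×1 + 10×2 + 4×3 + 13×4 = 105
n = Σf = 60
Mean = 105 / 60 = 1.7500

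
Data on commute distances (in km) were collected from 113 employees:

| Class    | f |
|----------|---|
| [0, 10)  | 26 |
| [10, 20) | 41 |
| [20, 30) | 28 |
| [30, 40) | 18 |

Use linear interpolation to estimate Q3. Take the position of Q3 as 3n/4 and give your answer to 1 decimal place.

26.3

Cumulative frequencies: 26, 67, 95, 113
n = 113; position = 3n/4 = 84.75.
This falls in the class [20, 30): L = 20, F = 67, f = 28, h = 10.
Upper quartile ≈ 20 + ((84.75 − 67) / 28) × 10 = 26.3393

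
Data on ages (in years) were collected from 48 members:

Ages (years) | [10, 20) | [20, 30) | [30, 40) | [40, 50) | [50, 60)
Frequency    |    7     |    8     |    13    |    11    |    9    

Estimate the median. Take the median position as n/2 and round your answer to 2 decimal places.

Cumulative frequencies: 7, 15, 28, 39, 48
n = 48; position = n/2 = 24.
This falls in the class [30, 40): L = 30, F = 15, f = 13, h = 10.
Median ≈ 30 + ((24 − 15) / 13) × 10 = 36.9231

36.92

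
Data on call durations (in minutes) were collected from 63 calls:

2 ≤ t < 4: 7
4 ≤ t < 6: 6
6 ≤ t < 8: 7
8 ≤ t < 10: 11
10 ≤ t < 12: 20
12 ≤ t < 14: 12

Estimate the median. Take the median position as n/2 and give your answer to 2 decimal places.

10.05

Cumulative frequencies: 7, 13, 20, 31, 51, 63
n = 63; position = n/2 = 31.5.
This falls in the class 10 ≤ t < 12: L = 10, F = 31, f = 20, h = 2.
Median ≈ 10 + ((31.5 − 31) / 20) × 2 = 10.0500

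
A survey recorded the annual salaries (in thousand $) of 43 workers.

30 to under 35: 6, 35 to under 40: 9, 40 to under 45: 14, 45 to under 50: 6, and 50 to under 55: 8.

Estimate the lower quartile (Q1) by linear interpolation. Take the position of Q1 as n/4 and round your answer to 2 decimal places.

37.64

Cumulative frequencies: 6, 15, 29, 35, 43
n = 43; position = n/4 = 10.75.
This falls in the class 35 to under 40: L = 35, F = 6, f = 9, h = 5.
Lower quartile ≈ 35 + ((10.75 − 6) / 9) × 5 = 37.6389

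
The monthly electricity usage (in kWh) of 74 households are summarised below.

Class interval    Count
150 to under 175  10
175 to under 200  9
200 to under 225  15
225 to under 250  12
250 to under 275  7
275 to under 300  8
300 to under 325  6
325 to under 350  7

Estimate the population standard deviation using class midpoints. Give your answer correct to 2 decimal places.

Midpoints: 162.5, 187.5, 212.5, 237.5, 262.5, 287.5, 312.5, 337.5
n = 74, Σfm = 17725, mean = 239.5270
Σfm² = 4461562.5
Σf(m − x̄)² = Σfm² − (Σfm)²/n = 4461562.5 − 17725²/74 = 215945.9459
Population variance = 215945.9459 / 74 = 2918.1885
Standard deviation = √2918.1885 = 54.0203

54.02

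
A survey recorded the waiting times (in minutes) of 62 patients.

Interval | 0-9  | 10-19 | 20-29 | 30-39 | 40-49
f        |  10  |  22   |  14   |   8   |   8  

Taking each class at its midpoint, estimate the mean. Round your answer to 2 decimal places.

21.60

Midpoints: 4.5, 14.5, 24.5, 34.5, 44.5
Σfm = 10×4.5 + 22×14.5 + 14×24.5 + 8×34.5 + 8×44.5 = 1339
n = Σf = 62
Mean = 1339 / 62 = 21.5968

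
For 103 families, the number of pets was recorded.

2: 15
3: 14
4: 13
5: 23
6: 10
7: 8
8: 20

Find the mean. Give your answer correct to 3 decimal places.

5.000

Values: 2, 3, 4, 5, 6, 7, 8
Σfx = 15×2 + 14×3 + 13×4 + 23×5 + 10×6 + 8×7 + 20×8 = 515
n = Σf = 103
Mean = 515 / 103 = 5.0000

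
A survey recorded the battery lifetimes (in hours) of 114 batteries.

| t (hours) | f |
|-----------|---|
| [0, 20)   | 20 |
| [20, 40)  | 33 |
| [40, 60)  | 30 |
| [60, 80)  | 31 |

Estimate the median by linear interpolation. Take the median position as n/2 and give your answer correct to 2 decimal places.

42.67

Cumulative frequencies: 20, 53, 83, 114
n = 114; position = n/2 = 57.
This falls in the class [40, 60): L = 40, F = 53, f = 30, h = 20.
Median ≈ 40 + ((57 − 53) / 30) × 20 = 42.6667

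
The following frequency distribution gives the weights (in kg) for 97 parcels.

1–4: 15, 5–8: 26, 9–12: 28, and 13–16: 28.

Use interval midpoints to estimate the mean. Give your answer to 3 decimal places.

Midpoints: 2.5, 6.5, 10.5, 14.5
Σfm = 15×2.5 + 26×6.5 + 28×10.5 + 28×14.5 = 906.5
n = Σf = 97
Mean = 906.5 / 97 = 9.3454

9.345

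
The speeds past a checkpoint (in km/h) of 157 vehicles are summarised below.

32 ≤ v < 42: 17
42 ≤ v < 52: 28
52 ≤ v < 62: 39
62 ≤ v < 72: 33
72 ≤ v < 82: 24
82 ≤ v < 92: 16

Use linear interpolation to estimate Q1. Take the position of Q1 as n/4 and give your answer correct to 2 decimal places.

Cumulative frequencies: 17, 45, 84, 117, 141, 157
n = 157; position = n/4 = 39.25.
This falls in the class 42 ≤ v < 52: L = 42, F = 17, f = 28, h = 10.
Lower quartile ≈ 42 + ((39.25 − 17) / 28) × 10 = 49.9464

49.95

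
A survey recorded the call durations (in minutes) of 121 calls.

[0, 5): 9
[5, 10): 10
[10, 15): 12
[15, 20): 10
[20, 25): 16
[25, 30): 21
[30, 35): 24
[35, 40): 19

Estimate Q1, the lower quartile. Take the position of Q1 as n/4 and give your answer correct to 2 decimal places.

Cumulative frequencies: 9, 19, 31, 41, 57, 78, 102, 121
n = 121; position = n/4 = 30.25.
This falls in the class [10, 15): L = 10, F = 19, f = 12, h = 5.
Lower quartile ≈ 10 + ((30.25 − 19) / 12) × 5 = 14.6875

14.69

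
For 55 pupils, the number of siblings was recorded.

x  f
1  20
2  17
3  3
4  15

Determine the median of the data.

2

Cumulative frequencies: 20, 37, 40, 55
n = 55, so the median is the value in position (n+1)/2 = 28.
Position 28 falls at value 2.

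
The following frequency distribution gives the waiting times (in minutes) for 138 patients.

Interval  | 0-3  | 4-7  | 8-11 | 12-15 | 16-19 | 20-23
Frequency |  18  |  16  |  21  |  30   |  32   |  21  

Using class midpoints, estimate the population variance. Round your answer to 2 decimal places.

41.17

Midpoints: 1.5, 5.5, 9.5, 13.5, 17.5, 21.5
n = 138, Σfm = 1731, mean = 12.5435
Σfm² = 27394.5
Σf(m − x̄)² = Σfm² − (Σfm)²/n = 27394.5 − 1731²/138 = 5681.7391
Population variance = 5681.7391 / 138 = 41.1720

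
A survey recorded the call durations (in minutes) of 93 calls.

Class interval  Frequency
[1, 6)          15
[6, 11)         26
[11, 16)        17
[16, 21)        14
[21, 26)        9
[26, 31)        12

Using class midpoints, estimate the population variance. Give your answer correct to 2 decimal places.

65.18

Midpoints: 3.5, 8.5, 13.5, 18.5, 23.5, 28.5
n = 93, Σfm = 1315.5, mean = 14.1452
Σfm² = 24669.25
Σf(m − x̄)² = Σfm² − (Σfm)²/n = 24669.25 − 1315.5²/93 = 6061.2903
Population variance = 6061.2903 / 93 = 65.1752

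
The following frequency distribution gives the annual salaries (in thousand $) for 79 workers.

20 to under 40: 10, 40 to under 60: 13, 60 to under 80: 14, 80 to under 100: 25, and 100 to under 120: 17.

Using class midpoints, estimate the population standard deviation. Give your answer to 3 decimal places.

Midpoints: 30, 50, 70, 90, 110
n = 79, Σfm = 6050, mean = 76.5823
Σfm² = 518300
Σf(m − x̄)² = Σfm² − (Σfm)²/n = 518300 − 6050²/79 = 54977.2152
Population variance = 54977.2152 / 79 = 695.9141
Standard deviation = √695.9141 = 26.3802

26.380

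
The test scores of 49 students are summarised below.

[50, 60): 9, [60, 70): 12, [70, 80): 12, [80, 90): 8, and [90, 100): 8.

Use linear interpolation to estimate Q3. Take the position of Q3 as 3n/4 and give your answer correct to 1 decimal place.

84.7

Cumulative frequencies: 9, 21, 33, 41, 49
n = 49; position = 3n/4 = 36.75.
This falls in the class [80, 90): L = 80, F = 33, f = 8, h = 10.
Upper quartile ≈ 80 + ((36.75 − 33) / 8) × 10 = 84.6875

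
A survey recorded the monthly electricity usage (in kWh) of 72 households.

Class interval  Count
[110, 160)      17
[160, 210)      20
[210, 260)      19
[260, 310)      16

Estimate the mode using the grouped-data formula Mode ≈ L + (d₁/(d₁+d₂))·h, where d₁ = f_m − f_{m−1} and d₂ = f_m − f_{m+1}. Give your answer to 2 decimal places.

197.50

Modal class: [160, 210) (highest frequency 20).
d₁ = 20 − 17 = 3, d₂ = 20 − 19 = 1
Mode ≈ 160 + (3/(3+1)) × 50 = 160 + 37.5000 = 197.5000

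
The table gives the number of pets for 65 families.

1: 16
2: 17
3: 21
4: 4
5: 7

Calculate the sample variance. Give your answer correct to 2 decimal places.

Values: 1, 2, 3, 4, 5
n = 65, Σfx = 164, mean = 2.5231
Σfx² = 512
Σf(x − x̄)² = Σfx² − (Σfx)²/n = 512 − 164²/65 = 98.2154
Sample variance = 98.2154 / 64 = 1.5346

1.53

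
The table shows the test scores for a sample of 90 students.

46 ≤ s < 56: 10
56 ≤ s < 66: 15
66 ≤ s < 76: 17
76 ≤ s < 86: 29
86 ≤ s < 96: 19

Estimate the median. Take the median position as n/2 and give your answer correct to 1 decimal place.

Cumulative frequencies: 10, 25, 42, 71, 90
n = 90; position = n/2 = 45.
This falls in the class 76 ≤ s < 86: L = 76, F = 42, f = 29, h = 10.
Median ≈ 76 + ((45 − 42) / 29) × 10 = 77.0345

77.0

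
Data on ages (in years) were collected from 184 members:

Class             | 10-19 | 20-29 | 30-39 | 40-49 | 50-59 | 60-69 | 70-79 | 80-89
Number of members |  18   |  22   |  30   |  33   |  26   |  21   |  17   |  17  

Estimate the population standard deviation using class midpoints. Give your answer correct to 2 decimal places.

Midpoints: 14.5, 24.5, 34.5, 44.5, 54.5, 64.5, 74.5, 84.5
n = 184, Σfm = 8778, mean = 47.7065
Σfm² = 498376
Σf(m − x̄)² = Σfm² − (Σfm)²/n = 498376 − 8778²/184 = 79608.1522
Population variance = 79608.1522 / 184 = 432.6530
Standard deviation = √432.6530 = 20.8003

20.80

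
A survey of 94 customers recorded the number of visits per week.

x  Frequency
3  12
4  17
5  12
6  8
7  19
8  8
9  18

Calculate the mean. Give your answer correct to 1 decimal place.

6.1

Values: 3, 4, 5, 6, 7, 8, 9
Σfx = 12×3 + 17×4 + 12×5 + 8×6 + 19×7 + 8×8 + 18×9 = 571
n = Σf = 94
Mean = 571 / 94 = 6.0745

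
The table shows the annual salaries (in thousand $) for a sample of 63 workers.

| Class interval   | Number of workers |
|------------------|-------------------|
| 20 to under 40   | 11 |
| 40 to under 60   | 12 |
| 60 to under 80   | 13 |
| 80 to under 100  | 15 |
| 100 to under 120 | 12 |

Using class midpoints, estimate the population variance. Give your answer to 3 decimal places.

753.036

Midpoints: 30, 50, 70, 90, 110
n = 63, Σfm = 4510, mean = 71.5873
Σfm² = 370300
Σf(m − x̄)² = Σfm² − (Σfm)²/n = 370300 − 4510²/63 = 47441.2698
Population variance = 47441.2698 / 63 = 753.0360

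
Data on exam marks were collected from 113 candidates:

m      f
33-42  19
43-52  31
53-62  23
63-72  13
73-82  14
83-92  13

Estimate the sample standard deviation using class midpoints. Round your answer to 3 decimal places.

16.145

Midpoints: 37.5, 47.5, 57.5, 67.5, 77.5, 87.5
n = 113, Σfm = 6607.5, mean = 58.4735
Σfm² = 415556.25
Σf(m − x̄)² = Σfm² − (Σfm)²/n = 415556.25 − 6607.5²/113 = 29192.9204
Sample variance = 29192.9204 / 112 = 260.6511
Standard deviation = √260.6511 = 16.1447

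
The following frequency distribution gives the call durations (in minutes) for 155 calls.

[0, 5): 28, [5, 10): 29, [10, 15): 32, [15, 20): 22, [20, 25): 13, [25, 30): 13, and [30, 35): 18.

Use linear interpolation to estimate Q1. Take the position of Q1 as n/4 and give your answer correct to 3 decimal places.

6.853

Cumulative frequencies: 28, 57, 89, 111, 124, 137, 155
n = 155; position = n/4 = 38.75.
This falls in the class [5, 10): L = 5, F = 28, f = 29, h = 5.
Lower quartile ≈ 5 + ((38.75 − 28) / 29) × 5 = 6.8534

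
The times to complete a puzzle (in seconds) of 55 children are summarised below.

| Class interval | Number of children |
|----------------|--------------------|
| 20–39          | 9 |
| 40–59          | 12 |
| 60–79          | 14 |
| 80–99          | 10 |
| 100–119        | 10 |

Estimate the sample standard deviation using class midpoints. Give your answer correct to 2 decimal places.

26.94

Midpoints: 29.5, 49.5, 69.5, 89.5, 109.5
n = 55, Σfm = 3822.5, mean = 69.5000
Σfm² = 304863.75
Σf(m − x̄)² = Σfm² − (Σfm)²/n = 304863.75 − 3822.5²/55 = 39200.0000
Sample variance = 39200.0000 / 54 = 725.9259
Standard deviation = √725.9259 = 26.9430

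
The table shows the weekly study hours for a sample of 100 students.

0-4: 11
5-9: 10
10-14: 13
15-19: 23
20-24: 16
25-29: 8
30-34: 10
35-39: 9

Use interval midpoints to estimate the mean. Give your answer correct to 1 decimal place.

18.6

Midpoints: 2, 7, 12, 17, 22, 27, 32, 37
Σfm = 11×2 + 10×7 + 13×12 + 23×17 + 16×22 + 8×27 + 10×32 + 9×37 = 1860
n = Σf = 100
Mean = 1860 / 100 = 18.6000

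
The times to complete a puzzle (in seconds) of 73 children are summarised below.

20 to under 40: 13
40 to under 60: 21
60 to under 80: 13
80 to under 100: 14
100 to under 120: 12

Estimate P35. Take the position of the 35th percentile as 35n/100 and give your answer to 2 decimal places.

Cumulative frequencies: 13, 34, 47, 61, 73
n = 73; position = 35n/100 = 25.55.
This falls in the class 40 to under 60: L = 40, F = 13, f = 21, h = 20.
35th percentile ≈ 40 + ((25.55 − 13) / 21) × 20 = 51.9524

51.95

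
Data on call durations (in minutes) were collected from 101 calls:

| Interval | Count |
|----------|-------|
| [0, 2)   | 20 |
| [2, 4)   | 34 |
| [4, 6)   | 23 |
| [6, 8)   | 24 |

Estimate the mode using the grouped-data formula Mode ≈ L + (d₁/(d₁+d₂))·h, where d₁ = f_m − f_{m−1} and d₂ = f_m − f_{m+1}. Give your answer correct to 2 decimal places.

Modal class: [2, 4) (highest frequency 34).
d₁ = 34 − 20 = 14, d₂ = 34 − 23 = 11
Mode ≈ 2 + (14/(14+11)) × 2 = 2 + 1.1200 = 3.1200

3.12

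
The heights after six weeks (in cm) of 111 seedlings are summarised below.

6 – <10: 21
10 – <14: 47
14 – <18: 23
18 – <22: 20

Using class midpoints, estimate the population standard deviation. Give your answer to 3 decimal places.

Midpoints: 8, 12, 16, 20
n = 111, Σfm = 1500, mean = 13.5135
Σfm² = 22000
Σf(m − x̄)² = Σfm² − (Σfm)²/n = 22000 − 1500²/111 = 1729.7297
Population variance = 1729.7297 / 111 = 15.5832
Standard deviation = √15.5832 = 3.9475

3.948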